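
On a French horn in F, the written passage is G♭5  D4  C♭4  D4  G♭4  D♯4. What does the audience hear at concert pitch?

Cb5 G3 Fb3 G3 Cb4 G#3

Written C4 on the French horn in F sounds as F3, a perfect fifth lower; apply that shift to every note.
Gb5 → Cb5
D4 → G3
Cb4 → Fb3
D4 → G3
Gb4 → Cb4
D#4 → G#3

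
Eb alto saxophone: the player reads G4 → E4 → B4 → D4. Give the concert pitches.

Written C4 on the Eb alto saxophone sounds as Eb3, a major sixth lower; apply that shift to every note.
G4 -> Bb3
E4 -> G3
B4 -> D4
D4 -> F3

Bb3 G3 D4 F3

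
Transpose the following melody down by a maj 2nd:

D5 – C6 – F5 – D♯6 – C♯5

C5 Bb5 Eb5 C#6 B4

D5: a second down reaches C, and 2 semitones makes it C5.
C6: a second down reaches B, and 2 semitones makes it Bb5.
A major second down from F5 gives Eb5.
D#6: a second down reaches C, and 2 semitones makes it C#6.
A major second down from C#5 gives B4.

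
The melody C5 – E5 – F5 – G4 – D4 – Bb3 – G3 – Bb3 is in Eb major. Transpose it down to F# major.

D#4 F##4 G#4 A#3 E#3 C#3 A#2 C#3

From Eb down to F# is a diminished seventh; apply that to each pitch.
C5 to D#4
E5 to F##4
F5 to G#4
G4 to A#3
D4 to E#3
Bb3 to C#3
G3 to A#2
Bb3 to C#3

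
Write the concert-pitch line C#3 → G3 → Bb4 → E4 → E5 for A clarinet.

E3 Bb3 Db5 G4 G5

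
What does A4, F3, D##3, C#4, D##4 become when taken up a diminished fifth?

Eb5 Cb4 A#3 G4 A#4

A4 → Eb5
F3 → Cb4
D##3 → A#3
C#4 → G4
D##4 → A#4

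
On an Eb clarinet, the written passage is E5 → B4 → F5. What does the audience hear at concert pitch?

Written C4 on the Eb clarinet sounds as Eb4, a minor third higher; apply that shift to every note.
E5 -> G5
B4 -> D5
F5 -> Ab5

G5 D5 Ab5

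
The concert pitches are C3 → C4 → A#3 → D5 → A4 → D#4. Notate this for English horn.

G3 G4 E#4 A5 E5 A#4

The English horn sounds a perfect fifth below written, so the written part must be a perfect fifth above concert — transpose each note up.
C3 -> G3
C4 -> G4
A#3 -> E#4
D5 -> A5
A4 -> E5
D#4 -> A#4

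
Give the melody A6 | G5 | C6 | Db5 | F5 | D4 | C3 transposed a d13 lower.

A6 gives C##5
G5 gives B#3
C6 gives E#4
Db5 gives F#3
F5 gives A#3
D4 gives F##2
C3 gives E#1

C##5 B#3 E#4 F#3 A#3 F##2 E#1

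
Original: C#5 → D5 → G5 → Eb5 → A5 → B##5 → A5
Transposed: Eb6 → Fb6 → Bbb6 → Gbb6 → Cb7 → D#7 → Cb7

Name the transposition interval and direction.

up a diminished tenth

From C#5 to Eb6 is 10 letter names — a tenth of some quality.
C#5 to Eb6 is 14 semitones, which makes it a diminished tenth; the second version is higher, so the direction is up.
Checking another pair — A5 → Cb7 — gives the same interval.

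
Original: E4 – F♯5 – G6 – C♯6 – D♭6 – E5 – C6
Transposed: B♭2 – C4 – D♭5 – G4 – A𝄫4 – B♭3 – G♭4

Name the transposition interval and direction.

down an augmented eleventh

Take the first pair: E4 → Bb2. E to B spans 11 letter names, so the interval is some kind of eleventh.
Bb2 to E4 is 18 semitones, which makes it an augmented eleventh; the second version is lower, so the direction is down.
Checking another pair — C6 → Gb4 — gives the same interval.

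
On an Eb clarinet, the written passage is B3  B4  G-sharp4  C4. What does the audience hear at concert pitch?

Written C4 on the Eb clarinet sounds as Eb4, a minor third higher; apply that shift to every note.
B3 becomes D4
B4 becomes D5
G#4 becomes B4
C4 becomes Eb4

D4 D5 B4 Eb4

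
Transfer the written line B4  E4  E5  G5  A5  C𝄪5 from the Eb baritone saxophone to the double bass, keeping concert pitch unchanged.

D4 G3 G4 Bb4 C5 E#4

First find concert pitch: the Eb baritone saxophone sounds a major thirteenth below written, so B4 E4 E5 G5 A5 C𝄪5 sounds D3 G2 G3 Bb3 C4 E#3.
Then write for double bass: it sounds a perfect octave below written, so the part must be a perfect octave above concert.
D3 → D4
G2 → G3
G3 → G4
Bb3 → Bb4
C4 → C5
E#3 → E#4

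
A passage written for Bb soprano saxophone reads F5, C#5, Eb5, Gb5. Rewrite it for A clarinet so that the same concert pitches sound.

First find concert pitch: the Bb soprano saxophone sounds a major second below written, so F5 C#5 Eb5 Gb5 sounds Eb5 B4 Db5 Fb5.
Then write for A clarinet: it sounds a minor third below written, so the part must be a minor third above concert.
Eb5 → Gb5
B4 → D5
Db5 → Fb5
Fb5 → Abb5

Gb5 D5 Fb5 Abb5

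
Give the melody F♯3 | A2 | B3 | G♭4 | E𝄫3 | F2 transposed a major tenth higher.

A#4 C#4 D#5 Bb5 Gb4 A3

F#3: a tenth up reaches A, and 16 semitones makes it A#4.
A2 up a major tenth is C#4.
B3 up a major tenth is D#5.
Gb4: a tenth up reaches B, and 16 semitones makes it Bb5.
A major tenth up from Ebb3 gives Gb4.
F2 up a major tenth is A3.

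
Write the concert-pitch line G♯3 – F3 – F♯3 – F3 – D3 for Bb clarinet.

A#3 G3 G#3 G3 E3

Written C4 sounds as Bb3 on the Bb clarinet, so concert pitches are written a major second up.
G#3 gives A#3
F3 gives G3
F#3 gives G#3
F3 gives G3
D3 gives E3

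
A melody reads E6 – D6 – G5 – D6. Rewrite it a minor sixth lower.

G#5 F#5 B4 F#5

E6: a sixth down reaches G, and 8 semitones makes it G#5.
D6 down a minor sixth is F#5.
G5 down a minor sixth is B4.
A minor sixth down from D6 gives F#5.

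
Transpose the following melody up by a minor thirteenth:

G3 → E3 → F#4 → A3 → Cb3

Eb5 C5 D6 F5 Abb4

G3 up a minor thirteenth is Eb5.
E3: a thirteenth up reaches C, and 20 semitones makes it C5.
A minor thirteenth up from F#4 gives D6.
A3 up a minor thirteenth is F5.
A minor thirteenth up from Cb3 gives Abb4.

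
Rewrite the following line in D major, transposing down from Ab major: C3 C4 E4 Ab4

Ab major to D major down is a diminished fifth, so every note moves down by that interval.
C3 → F#2
C4 → F#3
E4 → A#3
Ab4 → D4

F#2 F#3 A#3 D4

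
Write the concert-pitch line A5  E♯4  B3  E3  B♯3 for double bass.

The double bass sounds a perfect octave below written, so the written part must be a perfect octave above concert — transpose each note up.
A5 becomes A6
E#4 becomes E#5
B3 becomes B4
E3 becomes E4
B#3 becomes B#4

A6 E#5 B4 E4 B#4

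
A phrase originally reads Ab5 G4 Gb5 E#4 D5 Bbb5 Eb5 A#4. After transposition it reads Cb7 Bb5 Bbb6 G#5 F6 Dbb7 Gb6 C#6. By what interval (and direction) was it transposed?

up a minor tenth

Take the first pair: Ab5 → Cb7. A to C spans 10 letter names, so the interval is some kind of tenth.
Ab5 to Cb7 is 15 semitones, which makes it a minor tenth; the second version is higher, so the direction is up.
Checking another pair — A#4 → C#6 — gives the same interval.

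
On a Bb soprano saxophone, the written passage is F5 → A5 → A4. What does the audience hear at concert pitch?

Eb5 G5 G4

The Bb soprano saxophone sounds a major second below written, so transpose each written note down a major second.
F5 becomes Eb5
A5 becomes G5
A4 becomes G4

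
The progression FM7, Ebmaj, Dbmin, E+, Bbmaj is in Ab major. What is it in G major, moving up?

EM7 Dmaj Cmin D#+ Amaj

Ab major up to G major is a major seventh; each chord root moves by that interval while the quality stays the same.
FM7: root F up a major seventh → E, giving EM7.
Ebmaj: root Eb up a major seventh → D, giving Dmaj.
Dbmin: root Db up a major seventh → C, giving Cmin.
E+: root E up a major seventh → D#, giving D#+.
Bbmaj: root Bb up a major seventh → A, giving Amaj.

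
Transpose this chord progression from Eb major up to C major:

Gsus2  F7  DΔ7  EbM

Eb major up to C major is a major sixth; each chord root moves by that interval while the quality stays the same.
Gsus2: root G up a major sixth → E, giving Esus2.
F7: root F up a major sixth → D, giving D7.
DΔ7: root D up a major sixth → B, giving BΔ7.
EbM: root Eb up a major sixth → C, giving CM.

Esus2 D7 BΔ7 CM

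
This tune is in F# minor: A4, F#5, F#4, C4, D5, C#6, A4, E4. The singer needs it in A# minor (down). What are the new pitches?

C#4 A#4 A#3 E3 F#4 E#5 C#4 G#3

From F# down to A# is a minor sixth; apply that to each pitch.
A4 → C#4
F#5 → A#4
F#4 → A#3
C4 → E3
D5 → F#4
C#6 → E#5
A4 → C#4
E4 → G#3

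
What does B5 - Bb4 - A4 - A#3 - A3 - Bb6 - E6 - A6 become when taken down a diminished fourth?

B5 gives F##5
Bb4 gives F#4
A4 gives E#4
A#3 gives E##3
A3 gives E#3
Bb6 gives F#6
E6 gives B#5
A6 gives E#6

F##5 F#4 E#4 E##3 E#3 F#6 B#5 E#6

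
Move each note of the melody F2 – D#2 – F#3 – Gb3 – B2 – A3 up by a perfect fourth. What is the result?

Bb2 G#2 B3 Cb4 E3 D4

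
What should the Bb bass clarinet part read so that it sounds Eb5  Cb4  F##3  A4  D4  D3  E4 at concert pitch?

F6 Db5 G##4 B5 E5 E4 F#5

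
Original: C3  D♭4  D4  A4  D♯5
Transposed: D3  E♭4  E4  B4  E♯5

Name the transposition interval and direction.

From C3 to D3 is 2 letter names — a second of some quality.
C3 to D3 is 2 semitones, which makes it a major second; the second version is higher, so the direction is up.
Checking another pair — D#5 → E#5 — gives the same interval.

up a major second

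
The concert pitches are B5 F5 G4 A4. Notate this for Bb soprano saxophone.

C#6 G5 A4 B4

The Bb soprano saxophone sounds a major second below written, so the written part must be a major second above concert — transpose each note up.
B5 -> C#6
F5 -> G5
G4 -> A4
A4 -> B4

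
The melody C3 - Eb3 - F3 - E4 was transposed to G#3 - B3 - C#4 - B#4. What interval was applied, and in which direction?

up an augmented fifth

From C3 to G#3 is 5 letter names — a fifth of some quality.
C3 to G#3 is 8 semitones, which makes it an augmented fifth; the second version is higher, so the direction is up.
Checking another pair — E4 → B#4 — gives the same interval.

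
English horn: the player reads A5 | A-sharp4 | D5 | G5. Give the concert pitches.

D5 D#4 G4 C5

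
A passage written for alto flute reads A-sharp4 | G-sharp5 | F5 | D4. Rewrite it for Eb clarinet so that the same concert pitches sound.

C##4 B#4 A4 F#3

First find concert pitch: the alto flute sounds a perfect fourth below written, so A-sharp4 G-sharp5 F5 D4 sounds E#4 D#5 C5 A3.
Then write for Eb clarinet: it sounds a minor third above written, so the part must be a minor third below concert.
E#4 → C##4
D#5 → B#4
C5 → A4
A3 → F#3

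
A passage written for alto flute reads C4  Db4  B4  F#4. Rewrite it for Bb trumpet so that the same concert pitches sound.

First find concert pitch: the alto flute sounds a perfect fourth below written, so C4 Db4 B4 F#4 sounds G3 Ab3 F#4 C#4.
Then write for Bb trumpet: it sounds a major second below written, so the part must be a major second above concert.
G3 → A3
Ab3 → Bb3
F#4 → G#4
C#4 → D#4

A3 Bb3 G#4 D#4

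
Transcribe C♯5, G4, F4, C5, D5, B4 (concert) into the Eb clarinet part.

A#4 E4 D4 A4 B4 G#4

Written C4 sounds as Eb4 on the Eb clarinet, so concert pitches are written a minor third down.
C#5 -> A#4
G4 -> E4
F4 -> D4
C5 -> A4
D5 -> B4
B4 -> G#4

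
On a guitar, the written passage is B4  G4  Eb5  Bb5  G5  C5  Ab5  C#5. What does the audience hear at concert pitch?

Written C4 on the guitar sounds as C3, a perfect octave lower; apply that shift to every note.
B4 gives B3
G4 gives G3
Eb5 gives Eb4
Bb5 gives Bb4
G5 gives G4
C5 gives C4
Ab5 gives Ab4
C#5 gives C#4

B3 G3 Eb4 Bb4 G4 C4 Ab4 C#4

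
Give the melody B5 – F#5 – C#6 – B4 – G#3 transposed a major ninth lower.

A4 E4 B4 A3 F#2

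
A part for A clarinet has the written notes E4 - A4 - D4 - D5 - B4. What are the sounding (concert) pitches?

The A clarinet sounds a minor third below written, so transpose each written note down a minor third.
E4 gives C#4
A4 gives F#4
D4 gives B3
D5 gives B4
B4 gives G#4

C#4 F#4 B3 B4 G#4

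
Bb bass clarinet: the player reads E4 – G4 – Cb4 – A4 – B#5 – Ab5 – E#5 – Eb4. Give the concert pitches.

D3 F3 Bbb2 G3 A#4 Gb4 D#4 Db3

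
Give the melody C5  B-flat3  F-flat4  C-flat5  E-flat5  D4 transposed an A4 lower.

Gb4 Fb3 Cbb4 Gbb4 Bbb4 Ab3

C5 down an augmented fourth is Gb4.
Bb3: a fourth down reaches F, and 6 semitones makes it Fb3.
Fb4: a fourth down reaches C, and 6 semitones makes it Cbb4.
Cb5 down an augmented fourth is Gbb4.
Eb5 down an augmented fourth is Bbb4.
D4: a fourth down reaches A, and 6 semitones makes it Ab3.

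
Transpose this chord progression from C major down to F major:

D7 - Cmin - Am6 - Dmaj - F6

G7 Fmin Dm6 Gmaj Bb6

C major down to F major is a perfect fifth; each chord root moves by that interval while the quality stays the same.
D7: root D down a perfect fifth → G, giving G7.
Cmin: root C down a perfect fifth → F, giving Fmin.
Am6: root A down a perfect fifth → D, giving Dm6.
Dmaj: root D down a perfect fifth → G, giving Gmaj.
F6: root F down a perfect fifth → Bb, giving Bb6.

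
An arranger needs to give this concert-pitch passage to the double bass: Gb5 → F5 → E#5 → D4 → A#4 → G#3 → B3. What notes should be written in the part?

Gb6 F6 E#6 D5 A#5 G#4 B4

Written C4 sounds as C3 on the double bass, so concert pitches are written a perfect octave up.
Gb5 gives Gb6
F5 gives F6
E#5 gives E#6
D4 gives D5
A#4 gives A#5
G#3 gives G#4
B3 gives B4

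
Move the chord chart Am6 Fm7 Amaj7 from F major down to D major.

F#m6 Dm7 F#maj7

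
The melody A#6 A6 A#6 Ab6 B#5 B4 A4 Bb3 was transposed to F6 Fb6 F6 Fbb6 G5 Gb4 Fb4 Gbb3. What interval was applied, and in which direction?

From A#6 to F6 is 3 letter names — a third of some quality.
F6 to A#6 is 5 semitones, which makes it an augmented third; the second version is lower, so the direction is down.
Checking another pair — Bb3 → Gbb3 — gives the same interval.

down an augmented third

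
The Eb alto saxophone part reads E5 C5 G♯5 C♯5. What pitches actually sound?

G4 Eb4 B4 E4

Written C4 on the Eb alto saxophone sounds as Eb3, a major sixth lower; apply that shift to every note.
E5 → G4
C5 → Eb4
G#5 → B4
C#5 → E4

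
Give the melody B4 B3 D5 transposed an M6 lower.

D4 D3 F4

B4 becomes D4
B3 becomes D3
D5 becomes F4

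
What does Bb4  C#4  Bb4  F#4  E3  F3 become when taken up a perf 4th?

Bb4 → Eb5
C#4 → F#4
Bb4 → Eb5
F#4 → B4
E3 → A3
F3 → Bb3

Eb5 F#4 Eb5 B4 A3 Bb3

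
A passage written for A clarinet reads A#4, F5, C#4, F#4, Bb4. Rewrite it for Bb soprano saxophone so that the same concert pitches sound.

First find concert pitch: the A clarinet sounds a minor third below written, so A#4 F5 C#4 F#4 Bb4 sounds F##4 D5 A#3 D#4 G4.
Then write for Bb soprano saxophone: it sounds a major second below written, so the part must be a major second above concert.
F##4 → G##4
D5 → E5
A#3 → B#3
D#4 → E#4
G4 → A4

G##4 E5 B#3 E#4 A4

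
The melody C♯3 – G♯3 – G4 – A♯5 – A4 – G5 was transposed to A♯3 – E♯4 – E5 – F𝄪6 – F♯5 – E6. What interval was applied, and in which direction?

From C#3 to A#3 is 6 letter names — a sixth of some quality.
C#3 to A#3 is 9 semitones, which makes it a major sixth; the second version is higher, so the direction is up.
Checking another pair — G5 → E6 — gives the same interval.

up a major sixth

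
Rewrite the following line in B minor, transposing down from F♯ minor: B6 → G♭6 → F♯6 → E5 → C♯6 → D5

E6 Cb6 B5 A4 F#5 G4

F♯ minor to B minor down is a perfect fifth, so every note moves down by that interval.
B6 becomes E6
Gb6 becomes Cb6
F#6 becomes B5
E5 becomes A4
C#6 becomes F#5
D5 becomes G4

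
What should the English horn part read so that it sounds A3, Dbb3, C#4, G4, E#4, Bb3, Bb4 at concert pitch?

E4 Abb3 G#4 D5 B#4 F4 F5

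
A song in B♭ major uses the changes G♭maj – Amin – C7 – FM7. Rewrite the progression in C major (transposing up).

Abmaj Bmin D7 GM7

B♭ major up to C major is a major second; each chord root moves by that interval while the quality stays the same.
G♭maj: root G♭ up a major second → Ab, giving Abmaj.
Amin: root A up a major second → B, giving Bmin.
C7: root C up a major second → D, giving D7.
FM7: root F up a major second → G, giving GM7.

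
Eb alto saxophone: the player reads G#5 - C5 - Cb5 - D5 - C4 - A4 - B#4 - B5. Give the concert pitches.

The Eb alto saxophone sounds a major sixth below written, so transpose each written note down a major sixth.
G#5 becomes B4
C5 becomes Eb4
Cb5 becomes Ebb4
D5 becomes F4
C4 becomes Eb3
A4 becomes C4
B#4 becomes D#4
B5 becomes D5

B4 Eb4 Ebb4 F4 Eb3 C4 D#4 D5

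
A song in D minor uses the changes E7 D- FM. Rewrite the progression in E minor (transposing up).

F#7 E- GM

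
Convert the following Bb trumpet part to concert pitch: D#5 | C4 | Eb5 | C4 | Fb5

Written C4 on the Bb trumpet sounds as Bb3, a major second lower; apply that shift to every note.
D#5 to C#5
C4 to Bb3
Eb5 to Db5
C4 to Bb3
Fb5 to Ebb5

C#5 Bb3 Db5 Bb3 Ebb5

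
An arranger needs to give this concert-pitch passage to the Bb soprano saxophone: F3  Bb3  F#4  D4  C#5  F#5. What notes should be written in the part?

The Bb soprano saxophone sounds a major second below written, so the written part must be a major second above concert — transpose each note up.
F3 becomes G3
Bb3 becomes C4
F#4 becomes G#4
D4 becomes E4
C#5 becomes D#5
F#5 becomes G#5

G3 C4 G#4 E4 D#5 G#5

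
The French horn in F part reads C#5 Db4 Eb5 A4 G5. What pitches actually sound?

Written C4 on the French horn in F sounds as F3, a perfect fifth lower; apply that shift to every note.
C#5 becomes F#4
Db4 becomes Gb3
Eb5 becomes Ab4
A4 becomes D4
G5 becomes C5

F#4 Gb3 Ab4 D4 C5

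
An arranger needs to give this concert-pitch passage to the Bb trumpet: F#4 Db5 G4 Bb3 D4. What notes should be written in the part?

G#4 Eb5 A4 C4 E4

The Bb trumpet sounds a major second below written, so the written part must be a major second above concert — transpose each note up.
F#4 to G#4
Db5 to Eb5
G4 to A4
Bb3 to C4
D4 to E4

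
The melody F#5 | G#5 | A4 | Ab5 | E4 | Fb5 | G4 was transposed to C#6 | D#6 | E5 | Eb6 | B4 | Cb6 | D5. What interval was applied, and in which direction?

From F#5 to C#6 is 5 letter names — a fifth of some quality.
F#5 to C#6 is 7 semitones, which makes it a perfect fifth; the second version is higher, so the direction is up.
Checking another pair — G4 → D5 — gives the same interval.

up a perfect fifth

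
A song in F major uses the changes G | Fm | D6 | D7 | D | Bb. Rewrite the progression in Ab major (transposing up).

Bb Abm F6 F7 F Db

F major up to Ab major is a minor third; each chord root moves by that interval while the quality stays the same.
G: root G up a minor third → Bb, giving Bb.
Fm: root F up a minor third → Ab, giving Abm.
D6: root D up a minor third → F, giving F6.
D7: root D up a minor third → F, giving F7.
D: root D up a minor third → F, giving F.
Bb: root Bb up a minor third → Db, giving Db.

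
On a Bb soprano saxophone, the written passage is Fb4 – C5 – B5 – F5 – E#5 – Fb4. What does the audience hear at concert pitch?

Ebb4 Bb4 A5 Eb5 D#5 Ebb4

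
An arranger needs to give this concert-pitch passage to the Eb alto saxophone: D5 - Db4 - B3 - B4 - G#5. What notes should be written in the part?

Written C4 sounds as Eb3 on the Eb alto saxophone, so concert pitches are written a major sixth up.
D5 -> B5
Db4 -> Bb4
B3 -> G#4
B4 -> G#5
G#5 -> E#6

B5 Bb4 G#4 G#5 E#6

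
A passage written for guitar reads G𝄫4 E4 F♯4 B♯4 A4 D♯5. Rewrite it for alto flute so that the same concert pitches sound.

Cbb4 A3 B3 E#4 D4 G#4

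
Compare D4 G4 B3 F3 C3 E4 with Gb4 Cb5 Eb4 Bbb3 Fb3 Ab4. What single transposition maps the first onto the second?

up a diminished fourth

Take the first pair: D4 → Gb4. D to G spans 4 letter names, so the interval is some kind of fourth.
D4 to Gb4 is 4 semitones, which makes it a diminished fourth; the second version is higher, so the direction is up.
Checking another pair — E4 → Ab4 — gives the same interval.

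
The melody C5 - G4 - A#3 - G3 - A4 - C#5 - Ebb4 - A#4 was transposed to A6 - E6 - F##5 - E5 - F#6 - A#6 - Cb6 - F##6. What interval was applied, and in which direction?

up a major thirteenth

From C5 to A6 is 13 letter names — a thirteenth of some quality.
C5 to A6 is 21 semitones, which makes it a major thirteenth; the second version is higher, so the direction is up.
Checking another pair — A#4 → F##6 — gives the same interval.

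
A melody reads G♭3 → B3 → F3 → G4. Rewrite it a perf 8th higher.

Gb4 B4 F4 G5

Gb3: an octave up reaches G, and 12 semitones makes it Gb4.
B3: an octave up reaches B, and 12 semitones makes it B4.
F3: an octave up reaches F, and 12 semitones makes it F4.
A perfect octave up from G4 gives G5.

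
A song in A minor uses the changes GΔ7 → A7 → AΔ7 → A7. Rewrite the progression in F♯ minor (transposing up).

EΔ7 F#7 F#Δ7 F#7

A minor up to F♯ minor is a major sixth; each chord root moves by that interval while the quality stays the same.
GΔ7: root G up a major sixth → E, giving EΔ7.
A7: root A up a major sixth → F#, giving F#7.
AΔ7: root A up a major sixth → F#, giving F#Δ7.
A7: root A up a major sixth → F#, giving F#7.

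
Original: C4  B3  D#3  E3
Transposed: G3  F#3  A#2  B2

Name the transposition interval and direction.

From C4 to G3 is 4 letter names — a fourth of some quality.
G3 to C4 is 5 semitones, which makes it a perfect fourth; the second version is lower, so the direction is down.
Checking another pair — E3 → B2 — gives the same interval.

down a perfect fourth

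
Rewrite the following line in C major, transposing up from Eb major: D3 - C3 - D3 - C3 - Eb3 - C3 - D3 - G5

From Eb up to C is a major sixth; apply that to each pitch.
D3 gives B3
C3 gives A3
D3 gives B3
C3 gives A3
Eb3 gives C4
C3 gives A3
D3 gives B3
G5 gives E6

B3 A3 B3 A3 C4 A3 B3 E6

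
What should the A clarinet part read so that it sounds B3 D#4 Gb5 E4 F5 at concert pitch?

D4 F#4 Bbb5 G4 Ab5

Written C4 sounds as A3 on the A clarinet, so concert pitches are written a minor third up.
B3 -> D4
D#4 -> F#4
Gb5 -> Bbb5
E4 -> G4
F5 -> Ab5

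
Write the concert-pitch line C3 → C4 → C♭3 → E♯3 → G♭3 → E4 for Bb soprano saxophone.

D3 D4 Db3 F##3 Ab3 F#4

The Bb soprano saxophone sounds a major second below written, so the written part must be a major second above concert — transpose each note up.
C3 -> D3
C4 -> D4
Cb3 -> Db3
E#3 -> F##3
Gb3 -> Ab3
E4 -> F#4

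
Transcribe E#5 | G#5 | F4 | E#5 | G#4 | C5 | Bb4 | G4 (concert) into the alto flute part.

Written C4 sounds as G3 on the alto flute, so concert pitches are written a perfect fourth up.
E#5 gives A#5
G#5 gives C#6
F4 gives Bb4
E#5 gives A#5
G#4 gives C#5
C5 gives F5
Bb4 gives Eb5
G4 gives C5

A#5 C#6 Bb4 A#5 C#5 F5 Eb5 C5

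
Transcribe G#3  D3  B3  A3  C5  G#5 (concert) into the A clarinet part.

B3 F3 D4 C4 Eb5 B5

Written C4 sounds as A3 on the A clarinet, so concert pitches are written a minor third up.
G#3 becomes B3
D3 becomes F3
B3 becomes D4
A3 becomes C4
C5 becomes Eb5
G#5 becomes B5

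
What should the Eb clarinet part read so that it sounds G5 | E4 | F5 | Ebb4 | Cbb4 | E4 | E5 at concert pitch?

E5 C#4 D5 Cb4 Abb3 C#4 C#5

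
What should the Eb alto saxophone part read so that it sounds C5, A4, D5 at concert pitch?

A5 F#5 B5

The Eb alto saxophone sounds a major sixth below written, so the written part must be a major sixth above concert — transpose each note up.
C5 becomes A5
A4 becomes F#5
D5 becomes B5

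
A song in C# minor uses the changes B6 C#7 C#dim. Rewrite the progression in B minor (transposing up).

A6 B7 Bdim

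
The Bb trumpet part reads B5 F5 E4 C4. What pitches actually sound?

A5 Eb5 D4 Bb3

The Bb trumpet sounds a major second below written, so transpose each written note down a major second.
B5 -> A5
F5 -> Eb5
E4 -> D4
C4 -> Bb3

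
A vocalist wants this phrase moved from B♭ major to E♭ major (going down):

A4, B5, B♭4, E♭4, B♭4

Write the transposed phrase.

D4 E5 Eb4 Ab3 Eb4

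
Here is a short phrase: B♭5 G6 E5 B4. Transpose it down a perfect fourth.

F5 D6 B4 F#4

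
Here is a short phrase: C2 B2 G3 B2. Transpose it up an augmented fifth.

An augmented fifth up from C2 gives G#2.
B2 up an augmented fifth is F##3.
An augmented fifth up from G3 gives D#4.
An augmented fifth up from B2 gives F##3.

G#2 F##3 D#4 F##3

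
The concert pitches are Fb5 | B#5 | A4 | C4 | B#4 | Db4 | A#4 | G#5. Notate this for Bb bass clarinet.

Gb6 C##7 B5 D5 C##6 Eb5 B#5 A#6

The Bb bass clarinet sounds a major ninth below written, so the written part must be a major ninth above concert — transpose each note up.
Fb5 to Gb6
B#5 to C##7
A4 to B5
C4 to D5
B#4 to C##6
Db4 to Eb5
A#4 to B#5
G#5 to A#6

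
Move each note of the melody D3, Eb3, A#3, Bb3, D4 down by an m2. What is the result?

C#3 D3 G##3 A3 C#4

D3: a second down reaches C, and 1 semitone makes it C#3.
A minor second down from Eb3 gives D3.
A#3 down a minor second is G##3.
A minor second down from Bb3 gives A3.
D4: a second down reaches C, and 1 semitone makes it C#4.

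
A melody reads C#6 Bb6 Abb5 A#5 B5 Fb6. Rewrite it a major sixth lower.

E5 Db6 Cbb5 C#5 D5 Abb5

A major sixth down from C#6 gives E5.
Bb6: a sixth down reaches D, and 9 semitones makes it Db6.
Abb5: a sixth down reaches C, and 9 semitones makes it Cbb5.
A#5: a sixth down reaches C, and 9 semitones makes it C#5.
A major sixth down from B5 gives D5.
A major sixth down from Fb6 gives Abb5.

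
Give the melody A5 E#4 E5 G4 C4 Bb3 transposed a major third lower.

A5 to F5
E#4 to C#4
E5 to C5
G4 to Eb4
C4 to Ab3
Bb3 to Gb3

F5 C#4 C5 Eb4 Ab3 Gb3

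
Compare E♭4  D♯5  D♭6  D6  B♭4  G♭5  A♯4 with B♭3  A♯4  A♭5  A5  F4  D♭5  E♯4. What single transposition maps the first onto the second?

down a perfect fourth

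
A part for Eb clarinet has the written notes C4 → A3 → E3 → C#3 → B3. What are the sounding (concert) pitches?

The Eb clarinet sounds a minor third above written, so transpose each written note up a minor third.
C4 -> Eb4
A3 -> C4
E3 -> G3
C#3 -> E3
B3 -> D4

Eb4 C4 G3 E3 D4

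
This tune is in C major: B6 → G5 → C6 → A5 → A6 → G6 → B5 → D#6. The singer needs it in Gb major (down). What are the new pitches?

F6 Db5 Gb5 Eb5 Eb6 Db6 F5 A5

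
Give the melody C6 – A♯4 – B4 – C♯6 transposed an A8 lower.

Cb5 A3 Bb3 C5

C6: an octave down reaches C, and 13 semitones makes it Cb5.
An augmented octave down from A#4 gives A3.
B4 down an augmented octave is Bb3.
C#6: an octave down reaches C, and 13 semitones makes it C5.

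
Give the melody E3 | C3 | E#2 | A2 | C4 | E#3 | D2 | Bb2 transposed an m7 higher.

D4 Bb3 D#3 G3 Bb4 D#4 C3 Ab3

A minor seventh up from E3 gives D4.
C3: a seventh up reaches B, and 10 semitones makes it Bb3.
E#2: a seventh up reaches D, and 10 semitones makes it D#3.
A minor seventh up from A2 gives G3.
C4 up a minor seventh is Bb4.
E#3 up a minor seventh is D#4.
D2 up a minor seventh is C3.
Bb2: a seventh up reaches A, and 10 semitones makes it Ab3.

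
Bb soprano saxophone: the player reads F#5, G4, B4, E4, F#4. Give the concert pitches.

E5 F4 A4 D4 E4

Written C4 on the Bb soprano saxophone sounds as Bb3, a major second lower; apply that shift to every note.
F#5 -> E5
G4 -> F4
B4 -> A4
E4 -> D4
F#4 -> E4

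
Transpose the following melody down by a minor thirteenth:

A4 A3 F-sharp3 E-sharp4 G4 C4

C#3 C#2 A#1 G##2 B2 E2

A minor thirteenth down from A4 gives C#3.
A3 down a minor thirteenth is C#2.
A minor thirteenth down from F#3 gives A#1.
E#4: a thirteenth down reaches G, and 20 semitones makes it G##2.
G4 down a minor thirteenth is B2.
C4: a thirteenth down reaches E, and 20 semitones makes it E2.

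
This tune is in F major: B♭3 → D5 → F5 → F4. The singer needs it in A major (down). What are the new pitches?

D3 F#4 A4 A3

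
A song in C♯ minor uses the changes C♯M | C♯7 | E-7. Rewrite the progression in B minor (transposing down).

C♯ minor down to B minor is a major second; each chord root moves by that interval while the quality stays the same.
C♯M: root C♯ down a major second → B, giving BM.
C♯7: root C♯ down a major second → B, giving B7.
E-7: root E down a major second → D, giving D-7.

BM B7 D-7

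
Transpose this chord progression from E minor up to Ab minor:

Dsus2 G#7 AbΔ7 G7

E minor up to Ab minor is a diminished fourth; each chord root moves by that interval while the quality stays the same.
Dsus2: root D up a diminished fourth → Gb, giving Gbsus2.
G#7: root G# up a diminished fourth → C, giving C7.
AbΔ7: root Ab up a diminished fourth → Dbb, giving DbbΔ7.
G7: root G up a diminished fourth → Cb, giving Cb7.

Gbsus2 C7 DbbΔ7 Cb7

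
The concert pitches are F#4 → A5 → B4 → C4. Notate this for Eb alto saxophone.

Written C4 sounds as Eb3 on the Eb alto saxophone, so concert pitches are written a major sixth up.
F#4 to D#5
A5 to F#6
B4 to G#5
C4 to A4

D#5 F#6 G#5 A4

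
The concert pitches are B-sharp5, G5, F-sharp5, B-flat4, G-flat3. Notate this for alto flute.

E#6 C6 B5 Eb5 Cb4

The alto flute sounds a perfect fourth below written, so the written part must be a perfect fourth above concert — transpose each note up.
B#5 becomes E#6
G5 becomes C6
F#5 becomes B5
Bb4 becomes Eb5
Gb3 becomes Cb4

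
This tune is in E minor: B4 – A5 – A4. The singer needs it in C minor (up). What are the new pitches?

G5 F6 F5

E minor to C minor up is a minor sixth, so every note moves up by that interval.
B4 to G5
A5 to F6
A4 to F5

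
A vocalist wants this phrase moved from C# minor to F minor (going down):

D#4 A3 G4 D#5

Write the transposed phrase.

From C# down to F is an augmented fifth; apply that to each pitch.
D#4 -> G3
A3 -> Db3
G4 -> Cb4
D#5 -> G4

G3 Db3 Cb4 G4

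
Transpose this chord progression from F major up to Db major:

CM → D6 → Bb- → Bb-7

AbM Bb6 Gb- Gb-7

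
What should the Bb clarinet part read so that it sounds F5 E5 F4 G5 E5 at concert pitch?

G5 F#5 G4 A5 F#5

The Bb clarinet sounds a major second below written, so the written part must be a major second above concert — transpose each note up.
F5 → G5
E5 → F#5
F4 → G4
G5 → A5
E5 → F#5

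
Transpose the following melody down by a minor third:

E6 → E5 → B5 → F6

A minor third down from E6 gives C#6.
E5: a third down reaches C, and 3 semitones makes it C#5.
B5: a third down reaches G, and 3 semitones makes it G#5.
A minor third down from F6 gives D6.

C#6 C#5 G#5 D6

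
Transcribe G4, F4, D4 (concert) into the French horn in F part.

D5 C5 A4

Written C4 sounds as F3 on the French horn in F, so concert pitches are written a perfect fifth up.
G4 becomes D5
F4 becomes C5
D4 becomes A4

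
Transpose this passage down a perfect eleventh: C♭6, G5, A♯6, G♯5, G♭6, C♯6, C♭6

Gb4 D4 E#5 D#4 Db5 G#4 Gb4

Cb6 gives Gb4
G5 gives D4
A#6 gives E#5
G#5 gives D#4
Gb6 gives Db5
C#6 gives G#4
Cb6 gives Gb4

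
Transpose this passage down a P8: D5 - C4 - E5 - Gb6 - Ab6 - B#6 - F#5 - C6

D4 C3 E4 Gb5 Ab5 B#5 F#4 C5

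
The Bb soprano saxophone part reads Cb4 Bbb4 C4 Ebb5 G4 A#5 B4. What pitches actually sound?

Bbb3 Abb4 Bb3 Dbb5 F4 G#5 A4

The Bb soprano saxophone sounds a major second below written, so transpose each written note down a major second.
Cb4 to Bbb3
Bbb4 to Abb4
C4 to Bb3
Ebb5 to Dbb5
G4 to F4
A#5 to G#5
B4 to A4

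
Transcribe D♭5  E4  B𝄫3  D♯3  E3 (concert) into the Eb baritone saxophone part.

Bb6 C#6 Gb5 B#4 C#5

The Eb baritone saxophone sounds a major thirteenth below written, so the written part must be a major thirteenth above concert — transpose each note up.
Db5 gives Bb6
E4 gives C#6
Bbb3 gives Gb5
D#3 gives B#4
E3 gives C#5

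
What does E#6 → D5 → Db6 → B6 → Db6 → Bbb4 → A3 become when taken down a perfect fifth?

A#5 G4 Gb5 E6 Gb5 Ebb4 D3

A perfect fifth down from E#6 gives A#5.
D5: a fifth down reaches G, and 7 semitones makes it G4.
Db6 down a perfect fifth is Gb5.
B6 down a perfect fifth is E6.
A perfect fifth down from Db6 gives Gb5.
Bbb4 down a perfect fifth is Ebb4.
A3: a fifth down reaches D, and 7 semitones makes it D3.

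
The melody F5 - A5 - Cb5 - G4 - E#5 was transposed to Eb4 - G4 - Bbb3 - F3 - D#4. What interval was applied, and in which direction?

From F5 to Eb4 is 9 letter names — a ninth of some quality.
Eb4 to F5 is 14 semitones, which makes it a major ninth; the second version is lower, so the direction is down.
Checking another pair — E#5 → D#4 — gives the same interval.

down a major ninth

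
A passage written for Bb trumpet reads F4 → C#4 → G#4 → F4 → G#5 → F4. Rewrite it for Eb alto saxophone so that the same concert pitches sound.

C5 G#4 D#5 C5 D#6 C5

First find concert pitch: the Bb trumpet sounds a major second below written, so F4 C#4 G#4 F4 G#5 F4 sounds Eb4 B3 F#4 Eb4 F#5 Eb4.
Then write for Eb alto saxophone: it sounds a major sixth below written, so the part must be a major sixth above concert.
Eb4 → C5
B3 → G#4
F#4 → D#5
Eb4 → C5
F#5 → D#6
Eb4 → C5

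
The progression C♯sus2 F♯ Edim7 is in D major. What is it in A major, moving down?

G#sus2 C# Bdim7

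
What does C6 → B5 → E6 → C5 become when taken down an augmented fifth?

Fb5 Eb5 Ab5 Fb4

An augmented fifth down from C6 gives Fb5.
B5: a fifth down reaches E, and 8 semitones makes it Eb5.
E6 down an augmented fifth is Ab5.
C5 down an augmented fifth is Fb4.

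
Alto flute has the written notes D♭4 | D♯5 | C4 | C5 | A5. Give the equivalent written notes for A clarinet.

Cb4 C#5 Bb3 Bb4 G5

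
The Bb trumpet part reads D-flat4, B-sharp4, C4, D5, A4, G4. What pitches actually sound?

Written C4 on the Bb trumpet sounds as Bb3, a major second lower; apply that shift to every note.
Db4 → Cb4
B#4 → A#4
C4 → Bb3
D5 → C5
A4 → G4
G4 → F4

Cb4 A#4 Bb3 C5 G4 F4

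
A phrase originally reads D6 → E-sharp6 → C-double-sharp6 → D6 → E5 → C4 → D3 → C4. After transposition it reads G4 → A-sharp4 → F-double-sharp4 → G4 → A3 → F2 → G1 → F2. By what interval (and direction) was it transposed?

down a perfect twelfth

From D6 to G4 is 12 letter names — a twelfth of some quality.
G4 to D6 is 19 semitones, which makes it a perfect twelfth; the second version is lower, so the direction is down.
Checking another pair — C4 → F2 — gives the same interval.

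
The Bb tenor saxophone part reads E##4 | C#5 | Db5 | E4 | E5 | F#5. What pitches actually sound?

The Bb tenor saxophone sounds a major ninth below written, so transpose each written note down a major ninth.
E##4 gives D##3
C#5 gives B3
Db5 gives Cb4
E4 gives D3
E5 gives D4
F#5 gives E4

D##3 B3 Cb4 D3 D4 E4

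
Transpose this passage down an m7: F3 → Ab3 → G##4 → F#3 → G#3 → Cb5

G2 Bb2 A##3 G#2 A#2 Db4

F3 becomes G2
Ab3 becomes Bb2
G##4 becomes A##3
F#3 becomes G#2
G#3 becomes A#2
Cb5 becomes Db4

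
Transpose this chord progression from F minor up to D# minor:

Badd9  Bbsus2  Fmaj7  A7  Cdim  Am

G##add9 G#sus2 D#maj7 F##7 A#dim F##m

F minor up to D# minor is an augmented sixth; each chord root moves by that interval while the quality stays the same.
Badd9: root B up an augmented sixth → G##, giving G##add9.
Bbsus2: root Bb up an augmented sixth → G#, giving G#sus2.
Fmaj7: root F up an augmented sixth → D#, giving D#maj7.
A7: root A up an augmented sixth → F##, giving F##7.
Cdim: root C up an augmented sixth → A#, giving A#dim.
Am: root A up an augmented sixth → F##, giving F##m.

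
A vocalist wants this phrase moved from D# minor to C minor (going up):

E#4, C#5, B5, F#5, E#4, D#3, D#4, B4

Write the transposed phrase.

D5 Bb5 Ab6 Eb6 D5 C4 C5 Ab5

From D# up to C is a diminished seventh; apply that to each pitch.
E#4 to D5
C#5 to Bb5
B5 to Ab6
F#5 to Eb6
E#4 to D5
D#3 to C4
D#4 to C5
B4 to Ab5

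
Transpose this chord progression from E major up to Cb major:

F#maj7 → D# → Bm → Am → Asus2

E major up to Cb major is a diminished sixth; each chord root moves by that interval while the quality stays the same.
F#maj7: root F# up a diminished sixth → Db, giving Dbmaj7.
D#: root D# up a diminished sixth → Bb, giving Bb.
Bm: root B up a diminished sixth → Gb, giving Gbm.
Am: root A up a diminished sixth → Fb, giving Fbm.
Asus2: root A up a diminished sixth → Fb, giving Fbsus2.

Dbmaj7 Bb Gbm Fbm Fbsus2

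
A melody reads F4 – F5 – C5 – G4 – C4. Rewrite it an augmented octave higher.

F#5 F#6 C#6 G#5 C#5

F4: an octave up reaches F, and 13 semitones makes it F#5.
F5 up an augmented octave is F#6.
C5 up an augmented octave is C#6.
An augmented octave up from G4 gives G#5.
C4 up an augmented octave is C#5.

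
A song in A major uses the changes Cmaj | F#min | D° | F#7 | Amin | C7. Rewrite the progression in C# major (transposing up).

Emaj A#min F#° A#7 C#min E7

A major up to C# major is a major third; each chord root moves by that interval while the quality stays the same.
Cmaj: root C up a major third → E, giving Emaj.
F#min: root F# up a major third → A#, giving A#min.
D°: root D up a major third → F#, giving F#°.
F#7: root F# up a major third → A#, giving A#7.
Amin: root A up a major third → C#, giving C#min.
C7: root C up a major third → E, giving E7.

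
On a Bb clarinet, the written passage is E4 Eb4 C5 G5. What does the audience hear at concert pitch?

D4 Db4 Bb4 F5

Written C4 on the Bb clarinet sounds as Bb3, a major second lower; apply that shift to every note.
E4 → D4
Eb4 → Db4
C5 → Bb4
G5 → F5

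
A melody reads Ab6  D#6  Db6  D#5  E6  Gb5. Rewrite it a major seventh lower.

Bbb5 E5 Ebb5 E4 F5 Abb4

Ab6: a seventh down reaches B, and 11 semitones makes it Bbb5.
D#6 down a major seventh is E5.
A major seventh down from Db6 gives Ebb5.
A major seventh down from D#5 gives E4.
E6 down a major seventh is F5.
A major seventh down from Gb5 gives Abb4.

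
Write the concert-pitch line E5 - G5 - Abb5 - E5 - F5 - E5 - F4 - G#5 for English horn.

B5 D6 Ebb6 B5 C6 B5 C5 D#6

Written C4 sounds as F3 on the English horn, so concert pitches are written a perfect fifth up.
E5 to B5
G5 to D6
Abb5 to Ebb6
E5 to B5
F5 to C6
E5 to B5
F4 to C5
G#5 to D#6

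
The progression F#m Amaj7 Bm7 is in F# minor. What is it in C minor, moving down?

Cm Ebmaj7 Fm7

F# minor down to C minor is an augmented fourth; each chord root moves by that interval while the quality stays the same.
F#m: root F# down an augmented fourth → C, giving Cm.
Amaj7: root A down an augmented fourth → Eb, giving Ebmaj7.
Bm7: root B down an augmented fourth → F, giving Fm7.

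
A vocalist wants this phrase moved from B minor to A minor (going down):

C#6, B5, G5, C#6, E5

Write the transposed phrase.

B5 A5 F5 B5 D5

From B down to A is a major second; apply that to each pitch.
C#6 -> B5
B5 -> A5
G5 -> F5
C#6 -> B5
E5 -> D5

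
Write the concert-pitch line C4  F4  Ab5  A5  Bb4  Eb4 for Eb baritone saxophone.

A5 D6 F7 F#7 G6 C6

Written C4 sounds as Eb2 on the Eb baritone saxophone, so concert pitches are written a major thirteenth up.
C4 -> A5
F4 -> D6
Ab5 -> F7
A5 -> F#7
Bb4 -> G6
Eb4 -> C6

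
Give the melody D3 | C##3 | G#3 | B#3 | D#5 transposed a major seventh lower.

Eb2 D#2 A2 C#3 E4

D3: a seventh down reaches E, and 11 semitones makes it Eb2.
C##3 down a major seventh is D#2.
G#3: a seventh down reaches A, and 11 semitones makes it A2.
A major seventh down from B#3 gives C#3.
D#5 down a major seventh is E4.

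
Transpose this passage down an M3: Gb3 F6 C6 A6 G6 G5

Ebb3 Db6 Ab5 F6 Eb6 Eb5

Gb3 -> Ebb3
F6 -> Db6
C6 -> Ab5
A6 -> F6
G6 -> Eb6
G5 -> Eb5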